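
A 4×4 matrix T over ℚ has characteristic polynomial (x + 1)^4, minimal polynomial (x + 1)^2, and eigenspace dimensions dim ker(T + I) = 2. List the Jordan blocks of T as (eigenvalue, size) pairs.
Jordan blocks: (-1, 2), (-1, 2)

λ = -1: algebraic multiplicity 4 (exponent in χ_T), largest block size 2 (exponent in m_T), 2 blocks (geometric multiplicity). These force block sizes [2, 2].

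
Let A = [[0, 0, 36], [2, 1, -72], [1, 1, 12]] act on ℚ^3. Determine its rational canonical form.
The invariant factors of A (the non-unit diagonal entries of the Smith normal form of xI - A over ℚ[x]) are (x - 6)^2(x - 1), each dividing the next. The characteristic polynomial is their product, (x - 6)^2(x - 1).

The rational canonical form is the block-diagonal matrix of companion matrices C(f_i):
R = [[0, 0, 36], [1, 0, -48], [0, 1, 13]].

R = [[0, 0, 36], [1, 0, -48], [0, 1, 13]]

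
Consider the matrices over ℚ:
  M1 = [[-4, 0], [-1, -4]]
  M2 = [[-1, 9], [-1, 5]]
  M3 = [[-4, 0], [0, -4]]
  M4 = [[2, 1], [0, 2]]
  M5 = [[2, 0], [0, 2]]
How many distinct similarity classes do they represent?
4 classes: {M1}, {M2, M4}, {M3}, {M5}

Characteristic polynomials: χ_{M1} = (x + 4)^2, χ_{M2} = (x - 2)^2, χ_{M3} = (x + 4)^2, χ_{M4} = (x - 2)^2, χ_{M5} = (x - 2)^2.

{M1}: invariant factors (x + 4)^2.

{M2, M4}: invariant factors (x - 2)^2.

{M3}: invariant factors x + 4, x + 4.

{M5}: invariant factors x - 2, x - 2.

Matrices are similar if and only if their invariant-factor lists agree; the partition into similarity classes is {M1}, {M2, M4}, {M3}, {M5}.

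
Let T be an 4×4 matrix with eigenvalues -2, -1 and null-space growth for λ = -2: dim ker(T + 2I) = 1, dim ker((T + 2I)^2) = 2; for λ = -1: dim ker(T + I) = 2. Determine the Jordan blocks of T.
Jordan blocks: (-2, 2), (-1, 1), (-1, 1)

λ = -2: successive nullity increments [1, 1] count blocks of size ≥ k; block sizes are [2].
λ = -1: successive nullity increments [2] count blocks of size ≥ k; block sizes are [1, 1].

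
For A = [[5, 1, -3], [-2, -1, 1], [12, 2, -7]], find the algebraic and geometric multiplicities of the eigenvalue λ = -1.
algebraic multiplicity 3, geometric multiplicity 1

The characteristic polynomial is (x + 1)^3, so the factor x + 1 appears with exponent 3: the algebraic multiplicity is 3.

rank(A + I) = 2, so the eigenspace has dimension 3 - 2 = 1: the geometric multiplicity is 1.

Since 1 < 3, A is not diagonalizable.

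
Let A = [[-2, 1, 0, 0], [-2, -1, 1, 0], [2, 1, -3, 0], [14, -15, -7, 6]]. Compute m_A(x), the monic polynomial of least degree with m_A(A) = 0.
m_A(x) = (x - 6)(x + 2)^3

The characteristic polynomial factors as (x - 6)(x + 2)^3. The minimal polynomial is ∏(x - λ)^{k_λ} where k_λ is the size of the largest Jordan block at λ.

For λ = -2: rank(A + 2I) = 3, and the largest Jordan block has size 3 (the smallest k with rank((A + 2I)^k) = rank((A + 2I)^(k+1))).
For λ = 6: rank(A - 6I) = 3, and the largest Jordan block has size 1 (the smallest k with rank((A - 6I)^k) = rank((A - 6I)^(k+1))).

So m_A(x) = (x - 6)(x + 2)^3.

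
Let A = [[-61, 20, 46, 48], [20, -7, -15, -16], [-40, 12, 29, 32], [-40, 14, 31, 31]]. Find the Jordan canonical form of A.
The characteristic polynomial is det(xI - A) = (x + 1)^3(x + 5), so the eigenvalues are -5 (algebraic multiplicity 1), -1 (algebraic multiplicity 3).

For λ = -5: algebraic multiplicity 1 gives one 1×1 block.

For λ = -1: rank(A + I) = 2, rank((A + I)^2) = 1. The eigenspace has dimension 4 - 2 = 2, so there are 2 Jordan blocks; the rank sequence gives block sizes [2, 1].

Assembling the blocks gives the Jordan form J above.

J = [[-5, 0, 0, 0], [0, -1, 1, 0], [0, 0, -1, 0], [0, 0, 0, -1]]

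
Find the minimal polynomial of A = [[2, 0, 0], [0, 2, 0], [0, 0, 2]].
The characteristic polynomial factors as (x - 2)^3. The minimal polynomial is ∏(x - λ)^{k_λ} where k_λ is the size of the largest Jordan block at λ.

For λ = 2: rank(A - 2I) = 0, and the largest Jordan block has size 1 (the smallest k with rank((A - 2I)^k) = rank((A - 2I)^(k+1))).

So m_A(x) = x - 2.

m_A(x) = x - 2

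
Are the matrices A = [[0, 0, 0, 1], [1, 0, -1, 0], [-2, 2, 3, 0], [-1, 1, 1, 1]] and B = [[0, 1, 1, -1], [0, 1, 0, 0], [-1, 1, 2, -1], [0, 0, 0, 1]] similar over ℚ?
Both have characteristic polynomial (x - 1)^4, but the minimal polynomial of A is (x - 1)^3 while the minimal polynomial of B is (x - 1)^2. The minimal polynomial is a similarity invariant, so A and B are not similar.

No.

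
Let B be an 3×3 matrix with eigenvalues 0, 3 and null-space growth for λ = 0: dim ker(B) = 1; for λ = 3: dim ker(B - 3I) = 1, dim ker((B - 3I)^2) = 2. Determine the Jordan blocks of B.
λ = 0: successive nullity increments [1] count blocks of size ≥ k; block sizes are [1].
λ = 3: successive nullity increments [1, 1] count blocks of size ≥ k; block sizes are [2].

Jordan blocks: (0, 1), (3, 2)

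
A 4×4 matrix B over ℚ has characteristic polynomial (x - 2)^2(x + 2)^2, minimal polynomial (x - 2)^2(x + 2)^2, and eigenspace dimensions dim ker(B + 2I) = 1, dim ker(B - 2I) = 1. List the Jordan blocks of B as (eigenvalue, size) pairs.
λ = -2: algebraic multiplicity 2 (exponent in χ_B), largest block size 2 (exponent in m_B), 1 block (geometric multiplicity). This forces block sizes [2].
λ = 2: algebraic multiplicity 2 (exponent in χ_B), largest block size 2 (exponent in m_B), 1 block (geometric multiplicity). This forces block sizes [2].

Jordan blocks: (-2, 2), (2, 2)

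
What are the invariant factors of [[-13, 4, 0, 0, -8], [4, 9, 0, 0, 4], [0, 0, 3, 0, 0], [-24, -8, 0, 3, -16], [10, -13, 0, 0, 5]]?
The Jordan structure of A has elementary divisors (x + 5), (x - 3)^2, (x - 3), (x - 3). Arranging the block sizes at each eigenvalue in decreasing order and taking row products gives the invariant factors.

Invariant factors (smallest first, each dividing the next): x - 3, x - 3, (x - 3)^2(x + 5).

Check: the last factor (x - 3)^2(x + 5) is the minimal polynomial, and the product (x - 3)^4(x + 5) is the characteristic polynomial.

x - 3, x - 3, (x - 3)^2(x + 5)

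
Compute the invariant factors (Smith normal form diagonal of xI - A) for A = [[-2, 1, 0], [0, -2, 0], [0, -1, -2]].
The Jordan structure of A has elementary divisors (x + 2)^2, (x + 2). Arranging the block sizes at each eigenvalue in decreasing order and taking row products gives the invariant factors.

Invariant factors (smallest first, each dividing the next): x + 2, (x + 2)^2.

Check: the last factor (x + 2)^2 is the minimal polynomial, and the product (x + 2)^3 is the characteristic polynomial.

x + 2, (x + 2)^2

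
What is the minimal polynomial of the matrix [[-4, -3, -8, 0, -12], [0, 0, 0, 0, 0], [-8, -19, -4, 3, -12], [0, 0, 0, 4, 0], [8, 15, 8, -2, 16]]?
m_A(x) = x^2(x - 4)^2

The characteristic polynomial factors as x^2(x - 4)^3. The minimal polynomial is ∏(x - λ)^{k_λ} where k_λ is the size of the largest Jordan block at λ.

For λ = 0: rank(A) = 4, and the largest Jordan block has size 2 (the smallest k with rank(A^k) = rank(A^(k+1))).
For λ = 4: rank(A - 4I) = 3, and the largest Jordan block has size 2 (the smallest k with rank((A - 4I)^k) = rank((A - 4I)^(k+1))).

So m_A(x) = x^2(x - 4)^2.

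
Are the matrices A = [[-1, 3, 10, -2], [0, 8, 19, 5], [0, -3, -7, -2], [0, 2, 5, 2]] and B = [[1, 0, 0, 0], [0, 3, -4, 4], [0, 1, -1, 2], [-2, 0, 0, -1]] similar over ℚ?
Both have characteristic polynomial (x - 1)^3(x + 1), but the minimal polynomial of A is (x - 1)^3(x + 1) while the minimal polynomial of B is (x - 1)^2(x + 1). The minimal polynomial is a similarity invariant, so A and B are not similar.

No.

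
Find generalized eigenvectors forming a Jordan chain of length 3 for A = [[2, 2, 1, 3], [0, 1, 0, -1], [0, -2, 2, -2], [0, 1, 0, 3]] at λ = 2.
v_1 = [[0, 0, 2, -1]]^T, v_2 = [[-1, 1, 2, -1]]^T, v_3 = [[1, 0, 0, 0]]^T

We seek v_1 ∈ ker((A - 2I)^3) \ ker((A - 2I)^2), then set v_{i+1} = (A - 2I) v_i.

One such chain is v_1 = [[0, 0, 2, -1]]^T, v_2 = [[-1, 1, 2, -1]]^T, v_3 = [[1, 0, 0, 0]]^T. Check: (A - 2I) v_3 = [[0, 0, 0, 0]]^T = 0.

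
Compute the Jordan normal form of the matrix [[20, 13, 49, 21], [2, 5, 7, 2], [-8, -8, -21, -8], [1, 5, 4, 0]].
J = [[-1, 1, 0, 0], [0, -1, 0, 0], [0, 0, 3, 1], [0, 0, 0, 3]]

The characteristic polynomial is det(xI - A) = (x - 3)^2(x + 1)^2, so the eigenvalues are -1 (algebraic multiplicity 2), 3 (algebraic multiplicity 2).

For λ = -1: rank(A + I) = 3, rank((A + I)^2) = 2. The eigenspace has dimension 4 - 3 = 1, so there is 1 Jordan block; the rank sequence gives block sizes [2].

For λ = 3: rank(A - 3I) = 3, rank((A - 3I)^2) = 2. The eigenspace has dimension 4 - 3 = 1, so there is 1 Jordan block; the rank sequence gives block sizes [2].

Assembling the blocks gives the Jordan form J above.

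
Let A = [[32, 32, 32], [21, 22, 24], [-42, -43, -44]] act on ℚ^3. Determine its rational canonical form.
The invariant factors of A (the non-unit diagonal entries of the Smith normal form of xI - A over ℚ[x]) are (x - 4)^2(x - 2), each dividing the next. The characteristic polynomial is their product, (x - 4)^2(x - 2).

The rational canonical form is the block-diagonal matrix of companion matrices C(f_i):
R = [[0, 0, 32], [1, 0, -32], [0, 1, 10]].

R = [[0, 0, 32], [1, 0, -32], [0, 1, 10]]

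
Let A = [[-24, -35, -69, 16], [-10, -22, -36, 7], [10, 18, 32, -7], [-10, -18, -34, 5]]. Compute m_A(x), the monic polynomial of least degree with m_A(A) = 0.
m_A(x) = (x - 1)(x + 2)(x + 4)^2

The characteristic polynomial factors as (x - 1)(x + 2)(x + 4)^2. The minimal polynomial is ∏(x - λ)^{k_λ} where k_λ is the size of the largest Jordan block at λ.

For λ = -4: rank(A + 4I) = 3, and the largest Jordan block has size 2 (the smallest k with rank((A + 4I)^k) = rank((A + 4I)^(k+1))).
For λ = -2: rank(A + 2I) = 3, and the largest Jordan block has size 1 (the smallest k with rank((A + 2I)^k) = rank((A + 2I)^(k+1))).
For λ = 1: rank(A - I) = 3, and the largest Jordan block has size 1 (the smallest k with rank((A - I)^k) = rank((A - I)^(k+1))).

So m_A(x) = (x - 1)(x + 2)(x + 4)^2.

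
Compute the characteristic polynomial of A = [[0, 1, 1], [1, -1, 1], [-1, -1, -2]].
χ_A(x) = (x + 1)^3

xI - A = [[x, -1, -1], [-1, x + 1, -1], [1, 1, x + 2]].

Expanding det(xI - A) along the first row:
det(xI - A) = + (x)·det([[x + 1, -1], [1, x + 2]]) - (-1)·det([[-1, -1], [1, x + 2]]) + (-1)·det([[-1, x + 1], [1, 1]]).

Evaluating gives χ_A(x) = x^3 + 3x^2 + 3x + 1 = (x + 1)^3.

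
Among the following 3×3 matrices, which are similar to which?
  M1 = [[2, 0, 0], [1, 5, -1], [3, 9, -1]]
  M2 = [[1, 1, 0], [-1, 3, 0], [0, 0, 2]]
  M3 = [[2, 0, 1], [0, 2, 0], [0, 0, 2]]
1 class: {M1, M2, M3}

Characteristic polynomials: χ_{M1} = (x - 2)^3, χ_{M2} = (x - 2)^3, χ_{M3} = (x - 2)^3.

{M1, M2, M3}: invariant factors x - 2, (x - 2)^2.

Matrices are similar if and only if their invariant-factor lists agree; the partition into similarity classes is {M1, M2, M3}.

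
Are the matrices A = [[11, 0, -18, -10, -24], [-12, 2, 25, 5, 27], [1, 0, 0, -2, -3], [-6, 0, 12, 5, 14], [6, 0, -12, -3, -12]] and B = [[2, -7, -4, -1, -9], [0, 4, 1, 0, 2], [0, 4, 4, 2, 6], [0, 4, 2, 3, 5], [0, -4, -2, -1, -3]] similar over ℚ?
No.

trace(A) = 6 but trace(B) = 10. The trace is a similarity invariant, so A and B are not similar.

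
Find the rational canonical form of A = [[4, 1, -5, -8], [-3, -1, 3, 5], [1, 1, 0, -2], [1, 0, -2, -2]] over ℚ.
R = [[0, 0, 0, -1], [1, 0, 0, 0], [0, 1, 0, 1], [0, 0, 1, 1]]

The invariant factors of A (the non-unit diagonal entries of the Smith normal form of xI - A over ℚ[x]) are (x - 1)(x^3 - x - 1), each dividing the next. The characteristic polynomial is their product, (x - 1)(x^3 - x - 1).

The rational canonical form is the block-diagonal matrix of companion matrices C(f_i):
R = [[0, 0, 0, -1], [1, 0, 0, 0], [0, 1, 0, 1], [0, 0, 1, 1]].

Note the characteristic polynomial does not split into linear factors over ℚ, so A has no Jordan form over ℚ; the rational canonical form exists over any field.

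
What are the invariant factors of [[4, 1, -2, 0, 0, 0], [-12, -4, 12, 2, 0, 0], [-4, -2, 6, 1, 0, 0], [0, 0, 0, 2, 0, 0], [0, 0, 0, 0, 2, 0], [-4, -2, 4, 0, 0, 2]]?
x - 2, x - 2, (x - 2)^2, (x - 2)^2

The Jordan structure of A has elementary divisors (x - 2)^2, (x - 2)^2, (x - 2), (x - 2). Arranging the block sizes at each eigenvalue in decreasing order and taking row products gives the invariant factors.

Invariant factors (smallest first, each dividing the next): x - 2, x - 2, (x - 2)^2, (x - 2)^2.

Check: the last factor (x - 2)^2 is the minimal polynomial, and the product (x - 2)^6 is the characteristic polynomial.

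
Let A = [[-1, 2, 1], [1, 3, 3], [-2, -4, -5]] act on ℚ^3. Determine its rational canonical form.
The invariant factors of A (the non-unit diagonal entries of the Smith normal form of xI - A over ℚ[x]) are (x - 1)(x + 1)(x + 3), each dividing the next. The characteristic polynomial is their product, (x - 1)(x + 1)(x + 3).

The rational canonical form is the block-diagonal matrix of companion matrices C(f_i):
R = [[0, 0, 3], [1, 0, 1], [0, 1, -3]].

R = [[0, 0, 3], [1, 0, 1], [0, 1, -3]]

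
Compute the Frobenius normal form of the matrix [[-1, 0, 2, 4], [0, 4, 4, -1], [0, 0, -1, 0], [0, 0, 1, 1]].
R = [[-1, 0, 0, 0], [0, 0, 0, -4], [0, 1, 0, 1], [0, 0, 1, 4]]

The invariant factors of A (the non-unit diagonal entries of the Smith normal form of xI - A over ℚ[x]) are x + 1, (x - 4)(x - 1)(x + 1), each dividing the next. The characteristic polynomial is their product, (x - 4)(x - 1)(x + 1)^2.

The rational canonical form is the block-diagonal matrix of companion matrices C(f_i):
R = [[-1, 0, 0, 0], [0, 0, 0, -4], [0, 1, 0, 1], [0, 0, 1, 4]].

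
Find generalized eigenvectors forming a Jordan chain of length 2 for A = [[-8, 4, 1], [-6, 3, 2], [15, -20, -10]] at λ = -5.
v_1 = [[-1, -2, 6]]^T, v_2 = [[1, 2, -5]]^T

We seek v_1 ∈ ker((A + 5I)^2) \ ker(A + 5I), then set v_{i+1} = (A + 5I) v_i.

One such chain is v_1 = [[-1, -2, 6]]^T, v_2 = [[1, 2, -5]]^T. Check: (A + 5I) v_2 = [[0, 0, 0]]^T = 0.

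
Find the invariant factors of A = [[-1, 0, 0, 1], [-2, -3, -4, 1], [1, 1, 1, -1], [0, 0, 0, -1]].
The Jordan structure of A has elementary divisors (x + 1)^2, (x + 1)^2. Arranging the block sizes at each eigenvalue in decreasing order and taking row products gives the invariant factors.

Invariant factors (smallest first, each dividing the next): (x + 1)^2, (x + 1)^2.

Check: the last factor (x + 1)^2 is the minimal polynomial, and the product (x + 1)^4 is the characteristic polynomial.

(x + 1)^2, (x + 1)^2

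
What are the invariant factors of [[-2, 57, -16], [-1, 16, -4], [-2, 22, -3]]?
The Jordan structure of A has elementary divisors (x - 3)^2, (x - 5). Arranging the block sizes at each eigenvalue in decreasing order and taking row products gives the invariant factors.

Invariant factors (smallest first, each dividing the next): (x - 5)(x - 3)^2.

Check: the last factor (x - 5)(x - 3)^2 is the minimal polynomial, and the product (x - 5)(x - 3)^2 is the characteristic polynomial.

(x - 5)(x - 3)^2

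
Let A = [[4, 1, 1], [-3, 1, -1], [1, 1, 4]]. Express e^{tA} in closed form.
A has Jordan form J = [[3, 1, 0], [0, 3, 1], [0, 0, 3]] with A = PJP^{-1}, so e^{tA} = P e^{tJ} P^{-1}.

For a Jordan block J_k(λ), e^{tJ_k(λ)} = e^{λt} · (I + tN + t^2 N^2/2! + ... + t^{k-1} N^{k-1}/(k-1)!) where N is the nilpotent superdiagonal part.

Assembling the blocks and conjugating back gives the entries of e^{tA} as shown above.

e^{tA} = [[(-t^2/2 + t + 1)*e^{3*t}, t*e^{3*t}, t*(t + 2)*e^{3*t}/2], [t*(t - 3)*e^{3*t}, (1 - 2*t)*e^{3*t}, -t*(t + 1)*e^{3*t}], [t*(2 - t)*e^{3*t}/2, t*e^{3*t}, (t^2/2 + t + 1)*e^{3*t}]]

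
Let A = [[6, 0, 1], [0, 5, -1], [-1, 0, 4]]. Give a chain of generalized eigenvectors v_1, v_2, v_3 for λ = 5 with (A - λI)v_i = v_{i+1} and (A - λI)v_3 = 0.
We seek v_1 ∈ ker((A - 5I)^3) \ ker((A - 5I)^2), then set v_{i+1} = (A - 5I) v_i.

One such chain is v_1 = [[0, 0, 1]]^T, v_2 = [[1, -1, -1]]^T, v_3 = [[0, 1, 0]]^T. Check: (A - 5I) v_3 = [[0, 0, 0]]^T = 0.

v_1 = [[0, 0, 1]]^T, v_2 = [[1, -1, -1]]^T, v_3 = [[0, 1, 0]]^T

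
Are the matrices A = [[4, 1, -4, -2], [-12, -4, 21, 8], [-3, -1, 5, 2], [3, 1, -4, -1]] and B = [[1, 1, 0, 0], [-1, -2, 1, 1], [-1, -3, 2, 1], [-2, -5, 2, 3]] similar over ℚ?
Yes.

Two matrices over a field are similar if and only if they have the same invariant factors.

Both A and B have characteristic polynomial (x - 1)^4 and minimal polynomial (x - 1)^3. Computing further, both have invariant factors x - 1, (x - 1)^3. Hence A and B are similar.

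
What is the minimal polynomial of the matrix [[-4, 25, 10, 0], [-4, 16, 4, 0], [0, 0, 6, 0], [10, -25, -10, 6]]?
The characteristic polynomial factors as (x - 6)^4. The minimal polynomial is ∏(x - λ)^{k_λ} where k_λ is the size of the largest Jordan block at λ.

For λ = 6: rank(A - 6I) = 1, and the largest Jordan block has size 2 (the smallest k with rank((A - 6I)^k) = rank((A - 6I)^(k+1))).

So m_A(x) = (x - 6)^2.

m_A(x) = (x - 6)^2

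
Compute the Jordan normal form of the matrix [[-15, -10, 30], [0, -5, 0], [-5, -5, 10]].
The characteristic polynomial is det(xI - A) = x(x + 5)^2, so the eigenvalues are -5 (algebraic multiplicity 2), 0 (algebraic multiplicity 1).

For λ = -5: rank(A + 5I) = 1. The eigenspace has dimension 3 - 1 = 2, so there are 2 Jordan blocks; the rank sequence gives block sizes [1, 1].

For λ = 0: algebraic multiplicity 1 gives one 1×1 block.

Assembling the blocks gives the Jordan form J above.

J = [[-5, 0, 0], [0, -5, 0], [0, 0, 0]]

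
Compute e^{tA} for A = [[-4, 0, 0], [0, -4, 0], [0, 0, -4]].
A has Jordan form J = [[-4, 0, 0], [0, -4, 0], [0, 0, -4]] with A = PJP^{-1}, so e^{tA} = P e^{tJ} P^{-1}.

For a Jordan block J_k(λ), e^{tJ_k(λ)} = e^{λt} · (I + tN + t^2 N^2/2! + ... + t^{k-1} N^{k-1}/(k-1)!) where N is the nilpotent superdiagonal part.

Assembling the blocks and conjugating back gives the entries of e^{tA} as shown above.

e^{tA} = [[e^{-4*t}, 0, 0], [0, e^{-4*t}, 0], [0, 0, e^{-4*t}]]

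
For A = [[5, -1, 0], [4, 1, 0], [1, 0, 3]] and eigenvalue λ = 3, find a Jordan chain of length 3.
v_1 = [[1, 1, 0]]^T, v_2 = [[1, 2, 1]]^T, v_3 = [[0, 0, 1]]^T

We seek v_1 ∈ ker((A - 3I)^3) \ ker((A - 3I)^2), then set v_{i+1} = (A - 3I) v_i.

One such chain is v_1 = [[1, 1, 0]]^T, v_2 = [[1, 2, 1]]^T, v_3 = [[0, 0, 1]]^T. Check: (A - 3I) v_3 = [[0, 0, 0]]^T = 0.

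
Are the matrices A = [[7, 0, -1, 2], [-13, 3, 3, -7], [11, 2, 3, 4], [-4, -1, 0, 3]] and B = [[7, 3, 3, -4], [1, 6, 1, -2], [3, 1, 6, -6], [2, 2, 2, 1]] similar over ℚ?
trace(A) = 16 but trace(B) = 20. The trace is a similarity invariant, so A and B are not similar.

No.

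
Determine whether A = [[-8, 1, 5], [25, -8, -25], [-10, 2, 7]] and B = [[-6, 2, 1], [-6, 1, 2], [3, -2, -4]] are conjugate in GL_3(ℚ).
Two matrices over a field are similar if and only if they have the same invariant factors.

Both A and B have characteristic polynomial (x + 3)^3 and minimal polynomial (x + 3)^2. Computing further, both have invariant factors x + 3, (x + 3)^2. Hence A and B are similar.

Yes.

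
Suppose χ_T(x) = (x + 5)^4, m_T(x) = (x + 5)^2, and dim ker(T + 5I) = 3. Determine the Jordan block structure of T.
λ = -5: algebraic multiplicity 4 (exponent in χ_T), largest block size 2 (exponent in m_T), 3 blocks (geometric multiplicity). These force block sizes [2, 1, 1].

Jordan blocks: (-5, 2), (-5, 1), (-5, 1)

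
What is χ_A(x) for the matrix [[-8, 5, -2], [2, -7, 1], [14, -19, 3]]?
χ_A(x) = (x + 4)^3

xI - A = [[x + 8, -5, 2], [-2, x + 7, -1], [-14, 19, x - 3]].

Expanding det(xI - A) along the first row:
det(xI - A) = + (x + 8)·det([[x + 7, -1], [19, x - 3]]) - (-5)·det([[-2, -1], [-14, x - 3]]) + (2)·det([[-2, x + 7], [-14, 19]]).

Evaluating gives χ_A(x) = x^3 + 12x^2 + 48x + 64 = (x + 4)^3.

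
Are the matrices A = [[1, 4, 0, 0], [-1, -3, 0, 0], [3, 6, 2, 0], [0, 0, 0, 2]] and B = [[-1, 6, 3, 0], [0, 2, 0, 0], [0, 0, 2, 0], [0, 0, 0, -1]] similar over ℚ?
Both have characteristic polynomial (x - 2)^2(x + 1)^2, but the minimal polynomial of A is (x - 2)(x + 1)^2 while the minimal polynomial of B is (x - 2)(x + 1). The minimal polynomial is a similarity invariant, so A and B are not similar.

No.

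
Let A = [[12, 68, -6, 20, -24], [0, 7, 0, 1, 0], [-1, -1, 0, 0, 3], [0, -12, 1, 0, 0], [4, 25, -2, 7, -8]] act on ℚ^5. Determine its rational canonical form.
The invariant factors of A (the non-unit diagonal entries of the Smith normal form of xI - A over ℚ[x]) are x - 4, x^2(x - 4)(x - 3), each dividing the next. The characteristic polynomial is their product, x^2(x - 4)^2(x - 3).

The rational canonical form is the block-diagonal matrix of companion matrices C(f_i):
R = [[4, 0, 0, 0, 0], [0, 0, 0, 0, 0], [0, 1, 0, 0, 0], [0, 0, 1, 0, -12], [0, 0, 0, 1, 7]].

R = [[4, 0, 0, 0, 0], [0, 0, 0, 0, 0], [0, 1, 0, 0, 0], [0, 0, 1, 0, -12], [0, 0, 0, 1, 7]]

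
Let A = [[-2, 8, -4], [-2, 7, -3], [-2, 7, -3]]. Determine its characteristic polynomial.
χ_A(x) = x^2(x - 2)

xI - A = [[x + 2, -8, 4], [2, x - 7, 3], [2, -7, x + 3]].

Expanding det(xI - A) along the first row:
det(xI - A) = + (x + 2)·det([[x - 7, 3], [-7, x + 3]]) - (-8)·det([[2, 3], [2, x + 3]]) + (4)·det([[2, x - 7], [2, -7]]).

Evaluating gives χ_A(x) = x^3 - 2x^2 = x^2(x - 2).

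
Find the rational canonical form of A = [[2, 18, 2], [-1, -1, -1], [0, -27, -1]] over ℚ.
R = [[0, 0, -16], [1, 0, 12], [0, 1, 0]]

The invariant factors of A (the non-unit diagonal entries of the Smith normal form of xI - A over ℚ[x]) are (x - 2)^2(x + 4), each dividing the next. The characteristic polynomial is their product, (x - 2)^2(x + 4).

The rational canonical form is the block-diagonal matrix of companion matrices C(f_i):
R = [[0, 0, -16], [1, 0, 12], [0, 1, 0]].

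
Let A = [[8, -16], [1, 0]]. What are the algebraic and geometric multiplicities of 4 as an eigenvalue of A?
The characteristic polynomial is (x - 4)^2, so the factor x - 4 appears with exponent 2: the algebraic multiplicity is 2.

rank(A - 4I) = 1, so the eigenspace has dimension 2 - 1 = 1: the geometric multiplicity is 1.

Since 1 < 2, A is not diagonalizable.

algebraic multiplicity 2, geometric multiplicity 1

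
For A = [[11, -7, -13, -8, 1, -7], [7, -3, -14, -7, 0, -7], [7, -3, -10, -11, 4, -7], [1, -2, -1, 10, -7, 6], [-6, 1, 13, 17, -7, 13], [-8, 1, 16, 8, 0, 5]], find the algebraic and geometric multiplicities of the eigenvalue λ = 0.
The characteristic polynomial is x(x - 4)^3(x + 3)^2, so the factor x appears with exponent 1: the algebraic multiplicity is 1.

rank(A) = 5, so the eigenspace has dimension 6 - 5 = 1: the geometric multiplicity is 1.

algebraic multiplicity 1, geometric multiplicity 1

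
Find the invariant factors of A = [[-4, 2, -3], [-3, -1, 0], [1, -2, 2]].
The Jordan structure of A has elementary divisors (x + 1)^3. Arranging the block sizes at each eigenvalue in decreasing order and taking row products gives the invariant factors.

Invariant factors (smallest first, each dividing the next): (x + 1)^3.

Check: the last factor (x + 1)^3 is the minimal polynomial, and the product (x + 1)^3 is the characteristic polynomial.

(x + 1)^3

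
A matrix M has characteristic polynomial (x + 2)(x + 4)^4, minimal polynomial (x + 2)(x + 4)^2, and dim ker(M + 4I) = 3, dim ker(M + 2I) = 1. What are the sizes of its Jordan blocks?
Jordan blocks: (-4, 2), (-4, 1), (-4, 1), (-2, 1)

λ = -4: algebraic multiplicity 4 (exponent in χ_M), largest block size 2 (exponent in m_M), 3 blocks (geometric multiplicity). These force block sizes [2, 1, 1].
λ = -2: algebraic multiplicity 1 (exponent in χ_M), largest block size 1 (exponent in m_M), 1 block (geometric multiplicity). This forces block sizes [1].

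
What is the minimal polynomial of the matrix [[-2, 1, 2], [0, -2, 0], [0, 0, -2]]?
The characteristic polynomial factors as (x + 2)^3. The minimal polynomial is ∏(x - λ)^{k_λ} where k_λ is the size of the largest Jordan block at λ.

For λ = -2: rank(A + 2I) = 1, and the largest Jordan block has size 2 (the smallest k with rank((A + 2I)^k) = rank((A + 2I)^(k+1))).

So m_A(x) = (x + 2)^2.

m_A(x) = (x + 2)^2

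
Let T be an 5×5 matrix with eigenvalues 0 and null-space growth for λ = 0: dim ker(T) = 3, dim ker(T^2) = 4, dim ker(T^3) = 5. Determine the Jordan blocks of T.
Jordan blocks: (0, 3), (0, 1), (0, 1)

λ = 0: successive nullity increments [3, 1, 1] count blocks of size ≥ k; block sizes are [3, 1, 1].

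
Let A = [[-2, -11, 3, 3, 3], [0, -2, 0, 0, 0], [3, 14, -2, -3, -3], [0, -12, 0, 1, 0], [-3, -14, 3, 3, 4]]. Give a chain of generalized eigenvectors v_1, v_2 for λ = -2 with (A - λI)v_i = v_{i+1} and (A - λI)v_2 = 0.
We seek v_1 ∈ ker((A + 2I)^2) \ ker(A + 2I), then set v_{i+1} = (A + 2I) v_i.

One such chain is v_1 = [[5, 1, -6, 4, 6]]^T, v_2 = [[1, 0, -1, 0, 1]]^T. Check: (A + 2I) v_2 = [[0, 0, 0, 0, 0]]^T = 0.

v_1 = [[5, 1, -6, 4, 6]]^T, v_2 = [[1, 0, -1, 0, 1]]^T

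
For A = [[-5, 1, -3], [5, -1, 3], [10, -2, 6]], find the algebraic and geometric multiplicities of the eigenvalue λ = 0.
algebraic multiplicity 3, geometric multiplicity 2

The characteristic polynomial is x^3, so the factor x appears with exponent 3: the algebraic multiplicity is 3.

rank(A) = 1, so the eigenspace has dimension 3 - 1 = 2: the geometric multiplicity is 2.

Since 2 < 3, A is not diagonalizable.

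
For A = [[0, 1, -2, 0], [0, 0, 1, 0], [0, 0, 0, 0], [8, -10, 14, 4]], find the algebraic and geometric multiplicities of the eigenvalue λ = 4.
The characteristic polynomial is x^3(x - 4), so the factor x - 4 appears with exponent 1: the algebraic multiplicity is 1.

rank(A - 4I) = 3, so the eigenspace has dimension 4 - 3 = 1: the geometric multiplicity is 1.

algebraic multiplicity 1, geometric multiplicity 1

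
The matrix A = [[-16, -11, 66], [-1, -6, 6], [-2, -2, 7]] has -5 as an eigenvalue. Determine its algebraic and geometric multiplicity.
algebraic multiplicity 3, geometric multiplicity 2

The characteristic polynomial is (x + 5)^3, so the factor x + 5 appears with exponent 3: the algebraic multiplicity is 3.

rank(A + 5I) = 1, so the eigenspace has dimension 3 - 1 = 2: the geometric multiplicity is 2.

Since 2 < 3, A is not diagonalizable.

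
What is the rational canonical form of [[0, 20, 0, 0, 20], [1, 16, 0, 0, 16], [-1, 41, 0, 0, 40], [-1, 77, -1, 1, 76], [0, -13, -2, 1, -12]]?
The invariant factors of A (the non-unit diagonal entries of the Smith normal form of xI - A over ℚ[x]) are (x - 5)(x^2 + 2)^2, each dividing the next. The characteristic polynomial is their product, (x - 5)(x^2 + 2)^2.

The rational canonical form is the block-diagonal matrix of companion matrices C(f_i):
R = [[0, 0, 0, 0, 20], [1, 0, 0, 0, -4], [0, 1, 0, 0, 20], [0, 0, 1, 0, -4], [0, 0, 0, 1, 5]].

Note the characteristic polynomial does not split into linear factors over ℚ, so A has no Jordan form over ℚ; the rational canonical form exists over any field.

R = [[0, 0, 0, 0, 20], [1, 0, 0, 0, -4], [0, 1, 0, 0, 20], [0, 0, 1, 0, -4], [0, 0, 0, 1, 5]]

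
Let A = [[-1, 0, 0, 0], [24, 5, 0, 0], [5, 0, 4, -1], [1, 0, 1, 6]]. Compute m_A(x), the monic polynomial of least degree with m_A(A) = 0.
m_A(x) = (x - 5)^2(x + 1)

The characteristic polynomial factors as (x - 5)^3(x + 1). The minimal polynomial is ∏(x - λ)^{k_λ} where k_λ is the size of the largest Jordan block at λ.

For λ = -1: rank(A + I) = 3, and the largest Jordan block has size 1 (the smallest k with rank((A + I)^k) = rank((A + I)^(k+1))).
For λ = 5: rank(A - 5I) = 2, and the largest Jordan block has size 2 (the smallest k with rank((A - 5I)^k) = rank((A - 5I)^(k+1))).

So m_A(x) = (x - 5)^2(x + 1).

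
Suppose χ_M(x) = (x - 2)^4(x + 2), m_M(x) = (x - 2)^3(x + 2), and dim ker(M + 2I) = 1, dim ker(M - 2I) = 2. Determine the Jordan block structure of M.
λ = -2: algebraic multiplicity 1 (exponent in χ_M), largest block size 1 (exponent in m_M), 1 block (geometric multiplicity). This forces block sizes [1].
λ = 2: algebraic multiplicity 4 (exponent in χ_M), largest block size 3 (exponent in m_M), 2 blocks (geometric multiplicity). These force block sizes [3, 1].

Jordan blocks: (-2, 1), (2, 3), (2, 1)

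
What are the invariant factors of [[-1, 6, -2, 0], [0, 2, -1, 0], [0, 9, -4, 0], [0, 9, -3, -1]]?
The Jordan structure of A has elementary divisors (x + 1)^2, (x + 1), (x + 1). Arranging the block sizes at each eigenvalue in decreasing order and taking row products gives the invariant factors.

Invariant factors (smallest first, each dividing the next): x + 1, x + 1, (x + 1)^2.

Check: the last factor (x + 1)^2 is the minimal polynomial, and the product (x + 1)^4 is the characteristic polynomial.

x + 1, x + 1, (x + 1)^2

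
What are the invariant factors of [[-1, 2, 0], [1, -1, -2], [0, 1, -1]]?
The Jordan structure of A has elementary divisors (x + 1)^3. Arranging the block sizes at each eigenvalue in decreasing order and taking row products gives the invariant factors.

Invariant factors (smallest first, each dividing the next): (x + 1)^3.

Check: the last factor (x + 1)^3 is the minimal polynomial, and the product (x + 1)^3 is the characteristic polynomial.

(x + 1)^3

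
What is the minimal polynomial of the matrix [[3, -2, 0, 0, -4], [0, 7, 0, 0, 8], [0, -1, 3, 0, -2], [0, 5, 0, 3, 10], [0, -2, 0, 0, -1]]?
m_A(x) = (x - 3)^2

The characteristic polynomial factors as (x - 3)^5. The minimal polynomial is ∏(x - λ)^{k_λ} where k_λ is the size of the largest Jordan block at λ.

For λ = 3: rank(A - 3I) = 1, and the largest Jordan block has size 2 (the smallest k with rank((A - 3I)^k) = rank((A - 3I)^(k+1))).

So m_A(x) = (x - 3)^2.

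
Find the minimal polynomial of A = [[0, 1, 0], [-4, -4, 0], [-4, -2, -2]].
m_A(x) = (x + 2)^2

The characteristic polynomial factors as (x + 2)^3. The minimal polynomial is ∏(x - λ)^{k_λ} where k_λ is the size of the largest Jordan block at λ.

For λ = -2: rank(A + 2I) = 1, and the largest Jordan block has size 2 (the smallest k with rank((A + 2I)^k) = rank((A + 2I)^(k+1))).

So m_A(x) = (x + 2)^2.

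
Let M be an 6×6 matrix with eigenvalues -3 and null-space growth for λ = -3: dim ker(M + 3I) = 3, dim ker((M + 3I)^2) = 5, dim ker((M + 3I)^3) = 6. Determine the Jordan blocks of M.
Jordan blocks: (-3, 3), (-3, 2), (-3, 1)

λ = -3: successive nullity increments [3, 2, 1] count blocks of size ≥ k; block sizes are [3, 2, 1].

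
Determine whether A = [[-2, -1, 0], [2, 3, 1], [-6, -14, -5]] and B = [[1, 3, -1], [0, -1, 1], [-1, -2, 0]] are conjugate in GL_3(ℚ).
trace(A) = -4 but trace(B) = 0. The trace is a similarity invariant, so A and B are not similar.

No.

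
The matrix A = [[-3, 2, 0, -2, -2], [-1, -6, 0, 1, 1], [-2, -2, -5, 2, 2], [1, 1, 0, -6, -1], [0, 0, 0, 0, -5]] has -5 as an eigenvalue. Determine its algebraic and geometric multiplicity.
The characteristic polynomial is (x + 5)^5, so the factor x + 5 appears with exponent 5: the algebraic multiplicity is 5.

rank(A + 5I) = 1, so the eigenspace has dimension 5 - 1 = 4: the geometric multiplicity is 4.

Since 4 < 5, A is not diagonalizable.

algebraic multiplicity 5, geometric multiplicity 4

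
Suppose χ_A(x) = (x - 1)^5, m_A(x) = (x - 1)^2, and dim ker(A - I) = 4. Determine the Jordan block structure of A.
λ = 1: algebraic multiplicity 5 (exponent in χ_A), largest block size 2 (exponent in m_A), 4 blocks (geometric multiplicity). These force block sizes [2, 1, 1, 1].

Jordan blocks: (1, 2), (1, 1), (1, 1), (1, 1)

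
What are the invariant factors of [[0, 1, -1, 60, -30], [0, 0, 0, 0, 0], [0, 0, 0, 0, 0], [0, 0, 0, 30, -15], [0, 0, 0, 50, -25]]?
The Jordan structure of A has elementary divisors x^2, x, x, (x - 5). Arranging the block sizes at each eigenvalue in decreasing order and taking row products gives the invariant factors.

Invariant factors (smallest first, each dividing the next): x, x, x^2(x - 5).

Check: the last factor x^2(x - 5) is the minimal polynomial, and the product x^4(x - 5) is the characteristic polynomial.

x, x, x^2(x - 5)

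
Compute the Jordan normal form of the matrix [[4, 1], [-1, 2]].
The characteristic polynomial is det(xI - A) = (x - 3)^2, so the eigenvalues are 3 (algebraic multiplicity 2).

For λ = 3: rank(A - 3I) = 1, rank((A - 3I)^2) = 0. The eigenspace has dimension 2 - 1 = 1, so there is 1 Jordan block; the rank sequence gives block sizes [2].

Assembling the blocks gives the Jordan form J above.

J = [[3, 1], [0, 3]]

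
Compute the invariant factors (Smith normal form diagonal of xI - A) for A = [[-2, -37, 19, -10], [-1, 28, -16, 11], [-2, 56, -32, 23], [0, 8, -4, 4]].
(x - 2)^2(x + 3)^2

The Jordan structure of A has elementary divisors (x + 3)^2, (x - 2)^2. Arranging the block sizes at each eigenvalue in decreasing order and taking row products gives the invariant factors.

Invariant factors (smallest first, each dividing the next): (x - 2)^2(x + 3)^2.

Check: the last factor (x - 2)^2(x + 3)^2 is the minimal polynomial, and the product (x - 2)^2(x + 3)^2 is the characteristic polynomial.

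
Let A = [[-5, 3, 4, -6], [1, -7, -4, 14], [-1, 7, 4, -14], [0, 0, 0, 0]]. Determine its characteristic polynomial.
xI - A = [[x + 5, -3, -4, 6], [-1, x + 7, 4, -14], [1, -7, x - 4, 14], [0, 0, 0, x]].

Expanding det(xI - A) along the first row:
det(xI - A) = + (x + 5)·det([[x + 7, 4, -14], [-7, x - 4, 14], [0, 0, x]]) - (-3)·det([[-1, 4, -14], [1, x - 4, 14], [0, 0, x]]) + (-4)·det([[-1, x + 7, -14], [1, -7, 14], [0, 0, x]]) - (6)·det([[-1, x + 7, 4], [1, -7, x - 4], [0, 0, 0]]).

Evaluating gives χ_A(x) = x^4 + 8x^3 + 16x^2 = x^2(x + 4)^2.

χ_A(x) = x^2(x + 4)^2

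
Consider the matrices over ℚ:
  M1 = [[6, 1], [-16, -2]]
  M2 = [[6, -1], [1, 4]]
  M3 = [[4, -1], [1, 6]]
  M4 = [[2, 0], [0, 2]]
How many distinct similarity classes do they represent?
Characteristic polynomials: χ_{M1} = (x - 2)^2, χ_{M2} = (x - 5)^2, χ_{M3} = (x - 5)^2, χ_{M4} = (x - 2)^2.

{M1}: invariant factors (x - 2)^2.

{M2, M3}: invariant factors (x - 5)^2.

{M4}: invariant factors x - 2, x - 2.

Matrices are similar if and only if their invariant-factor lists agree; the partition into similarity classes is {M1}, {M2, M3}, {M4}.

3 classes: {M1}, {M2, M3}, {M4}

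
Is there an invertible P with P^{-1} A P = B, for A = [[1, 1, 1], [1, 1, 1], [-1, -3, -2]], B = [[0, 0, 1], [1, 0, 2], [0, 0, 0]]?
Yes.

Two matrices over a field are similar if and only if they have the same invariant factors.

Both A and B have characteristic polynomial x^3 and minimal polynomial x^3. Computing further, both have invariant factors x^3. Hence A and B are similar.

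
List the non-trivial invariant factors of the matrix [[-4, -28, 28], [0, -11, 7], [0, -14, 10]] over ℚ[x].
x + 4, (x - 3)(x + 4)

The Jordan structure of A has elementary divisors (x + 4), (x + 4), (x - 3). Arranging the block sizes at each eigenvalue in decreasing order and taking row products gives the invariant factors.

Invariant factors (smallest first, each dividing the next): x + 4, (x - 3)(x + 4).

Check: the last factor (x - 3)(x + 4) is the minimal polynomial, and the product (x - 3)(x + 4)^2 is the characteristic polynomial.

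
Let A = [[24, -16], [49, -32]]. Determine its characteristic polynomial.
χ_A(x) = (x + 4)^2

xI - A = [[x - 24, 16], [-49, x + 32]].

Expanding det(xI - A) along the first row:
det(xI - A) = + (x - 24)·det([[x + 32]]) - (16)·det([[-49]]).

Evaluating gives χ_A(x) = x^2 + 8x + 16 = (x + 4)^2.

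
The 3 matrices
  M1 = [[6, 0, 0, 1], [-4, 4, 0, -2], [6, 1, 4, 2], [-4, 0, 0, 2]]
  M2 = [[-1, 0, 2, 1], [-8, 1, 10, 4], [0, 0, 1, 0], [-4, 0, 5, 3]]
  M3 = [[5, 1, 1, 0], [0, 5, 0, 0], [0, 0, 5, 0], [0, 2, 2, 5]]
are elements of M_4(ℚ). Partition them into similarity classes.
Characteristic polynomials: χ_{M1} = (x - 4)^4, χ_{M2} = (x - 1)^4, χ_{M3} = (x - 5)^4.

{M1}: invariant factors (x - 4)^2, (x - 4)^2.

{M2}: invariant factors x - 1, (x - 1)^3.

{M3}: invariant factors x - 5, x - 5, (x - 5)^2.

Matrices are similar if and only if their invariant-factor lists agree; the partition into similarity classes is {M1}, {M2}, {M3}.

3 classes: {M1}, {M2}, {M3}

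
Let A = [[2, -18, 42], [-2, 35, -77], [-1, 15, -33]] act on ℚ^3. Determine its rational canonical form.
The invariant factors of A (the non-unit diagonal entries of the Smith normal form of xI - A over ℚ[x]) are (x - 2)(x^2 - 2x + 6), each dividing the next. The characteristic polynomial is their product, (x - 2)(x^2 - 2x + 6).

The rational canonical form is the block-diagonal matrix of companion matrices C(f_i):
R = [[0, 0, 12], [1, 0, -10], [0, 1, 4]].

Note the characteristic polynomial does not split into linear factors over ℚ, so A has no Jordan form over ℚ; the rational canonical form exists over any field.

R = [[0, 0, 12], [1, 0, -10], [0, 1, 4]]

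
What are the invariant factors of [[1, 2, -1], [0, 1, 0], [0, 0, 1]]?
x - 1, (x - 1)^2

The Jordan structure of A has elementary divisors (x - 1)^2, (x - 1). Arranging the block sizes at each eigenvalue in decreasing order and taking row products gives the invariant factors.

Invariant factors (smallest first, each dividing the next): x - 1, (x - 1)^2.

Check: the last factor (x - 1)^2 is the minimal polynomial, and the product (x - 1)^3 is the characteristic polynomial.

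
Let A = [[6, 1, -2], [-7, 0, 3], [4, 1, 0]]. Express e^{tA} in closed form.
e^{tA} = [[(t^2 + 8*t + 2)*e^{2*t}/2, t*e^{2*t}, t*(-t - 4)*e^{2*t}/2], [t*(-t - 7)*e^{2*t}, (1 - 2*t)*e^{2*t}, t*(t + 3)*e^{2*t}], [t*(t + 8)*e^{2*t}/2, t*e^{2*t}, (-t^2 - 4*t + 2)*e^{2*t}/2]]

A has Jordan form J = [[2, 1, 0], [0, 2, 1], [0, 0, 2]] with A = PJP^{-1}, so e^{tA} = P e^{tJ} P^{-1}.

For a Jordan block J_k(λ), e^{tJ_k(λ)} = e^{λt} · (I + tN + t^2 N^2/2! + ... + t^{k-1} N^{k-1}/(k-1)!) where N is the nilpotent superdiagonal part.

Assembling the blocks and conjugating back gives the entries of e^{tA} as shown above.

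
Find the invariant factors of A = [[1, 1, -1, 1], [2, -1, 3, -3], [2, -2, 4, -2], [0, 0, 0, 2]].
The Jordan structure of A has elementary divisors (x - 1)^2, (x - 2), (x - 2). Arranging the block sizes at each eigenvalue in decreasing order and taking row products gives the invariant factors.

Invariant factors (smallest first, each dividing the next): x - 2, (x - 2)(x - 1)^2.

Check: the last factor (x - 2)(x - 1)^2 is the minimal polynomial, and the product (x - 2)^2(x - 1)^2 is the characteristic polynomial.

x - 2, (x - 2)(x - 1)^2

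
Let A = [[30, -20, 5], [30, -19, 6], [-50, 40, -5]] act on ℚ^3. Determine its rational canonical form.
The invariant factors of A (the non-unit diagonal entries of the Smith normal form of xI - A over ℚ[x]) are x - 5, (x - 5)(x + 4), each dividing the next. The characteristic polynomial is their product, (x - 5)^2(x + 4).

The rational canonical form is the block-diagonal matrix of companion matrices C(f_i):
R = [[5, 0, 0], [0, 0, 20], [0, 1, 1]].

R = [[5, 0, 0], [0, 0, 20], [0, 1, 1]]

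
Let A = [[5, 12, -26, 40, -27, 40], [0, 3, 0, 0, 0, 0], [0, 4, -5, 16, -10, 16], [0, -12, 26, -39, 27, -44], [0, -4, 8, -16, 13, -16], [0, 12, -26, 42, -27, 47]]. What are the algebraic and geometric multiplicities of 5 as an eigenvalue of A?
algebraic multiplicity 3, geometric multiplicity 2

The characteristic polynomial is (x - 5)^3(x - 3)^3, so the factor x - 5 appears with exponent 3: the algebraic multiplicity is 3.

rank(A - 5I) = 4, so the eigenspace has dimension 6 - 4 = 2: the geometric multiplicity is 2.

Since 2 < 3, A is not diagonalizable.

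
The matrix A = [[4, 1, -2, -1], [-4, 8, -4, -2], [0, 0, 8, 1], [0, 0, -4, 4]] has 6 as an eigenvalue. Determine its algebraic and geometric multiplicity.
The characteristic polynomial is (x - 6)^4, so the factor x - 6 appears with exponent 4: the algebraic multiplicity is 4.

rank(A - 6I) = 2, so the eigenspace has dimension 4 - 2 = 2: the geometric multiplicity is 2.

Since 2 < 4, A is not diagonalizable.

algebraic multiplicity 4, geometric multiplicity 2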